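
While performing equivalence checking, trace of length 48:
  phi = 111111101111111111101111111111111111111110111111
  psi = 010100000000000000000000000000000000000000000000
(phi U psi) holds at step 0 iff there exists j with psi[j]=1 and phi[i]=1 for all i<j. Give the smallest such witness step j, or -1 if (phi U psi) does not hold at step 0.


(phi U psi) at 0: need smallest j with psi[j]=1 and phi[i]=1 for all i in [0,j).
Scan from step 0:
  step 0: phi=1, psi=0 -> continue
  step 1: psi=1 and phi held for [0,1) -> witness found
Witness step = 1

1


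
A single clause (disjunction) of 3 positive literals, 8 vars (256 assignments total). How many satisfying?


Step 1: Total=2^8=256
Step 2: Unsat when all 3 false: 2^5=32
Step 3: Sat=256-32=224

224


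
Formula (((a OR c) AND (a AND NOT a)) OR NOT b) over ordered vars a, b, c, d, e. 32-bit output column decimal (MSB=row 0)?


Formula: (((a OR c) AND (a AND NOT a)) OR NOT b) over a, b, c, d, e (32 rows)
Evaluate each row (bits = a,b,c,d,e, MSB first):
  row 0 [00000]: (((0 OR 0) AND (0 AND NOT 0)) OR NOT 0) -> 1
  row 1 [00001]: (((0 OR 0) AND (0 AND NOT 0)) OR NOT 0) -> 1
  row 2 [00010]: (((0 OR 0) AND (0 AND NOT 0)) OR NOT 0) -> 1
  row 3 [00011]: (((0 OR 0) AND (0 AND NOT 0)) OR NOT 0) -> 1
  row 4 [00100]: (((0 OR 1) AND (0 AND NOT 0)) OR NOT 0) -> 1
  row 5 [00101]: (((0 OR 1) AND (0 AND NOT 0)) OR NOT 0) -> 1
  row 6 [00110]: (((0 OR 1) AND (0 AND NOT 0)) OR NOT 0) -> 1
  row 7 [00111]: (((0 OR 1) AND (0 AND NOT 0)) OR NOT 0) -> 1
  row 8 [01000]: (((0 OR 0) AND (0 AND NOT 0)) OR NOT 1) -> 0
  row 9 [01001]: (((0 OR 0) AND (0 AND NOT 0)) OR NOT 1) -> 0
  row 10 [01010]: (((0 OR 0) AND (0 AND NOT 0)) OR NOT 1) -> 0
  row 11 [01011]: (((0 OR 0) AND (0 AND NOT 0)) OR NOT 1) -> 0
  row 12 [01100]: (((0 OR 1) AND (0 AND NOT 0)) OR NOT 1) -> 0
  row 13 [01101]: (((0 OR 1) AND (0 AND NOT 0)) OR NOT 1) -> 0
  row 14 [01110]: (((0 OR 1) AND (0 AND NOT 0)) OR NOT 1) -> 0
  row 15 [01111]: (((0 OR 1) AND (0 AND NOT 0)) OR NOT 1) -> 0
  row 16 [10000]: (((1 OR 0) AND (1 AND NOT 1)) OR NOT 0) -> 1
  row 17 [10001]: (((1 OR 0) AND (1 AND NOT 1)) OR NOT 0) -> 1
  row 18 [10010]: (((1 OR 0) AND (1 AND NOT 1)) OR NOT 0) -> 1
  row 19 [10011]: (((1 OR 0) AND (1 AND NOT 1)) OR NOT 0) -> 1
  row 20 [10100]: (((1 OR 1) AND (1 AND NOT 1)) OR NOT 0) -> 1
  row 21 [10101]: (((1 OR 1) AND (1 AND NOT 1)) OR NOT 0) -> 1
  row 22 [10110]: (((1 OR 1) AND (1 AND NOT 1)) OR NOT 0) -> 1
  row 23 [10111]: (((1 OR 1) AND (1 AND NOT 1)) OR NOT 0) -> 1
  row 24 [11000]: (((1 OR 0) AND (1 AND NOT 1)) OR NOT 1) -> 0
  row 25 [11001]: (((1 OR 0) AND (1 AND NOT 1)) OR NOT 1) -> 0
  row 26 [11010]: (((1 OR 0) AND (1 AND NOT 1)) OR NOT 1) -> 0
  row 27 [11011]: (((1 OR 0) AND (1 AND NOT 1)) OR NOT 1) -> 0
  row 28 [11100]: (((1 OR 1) AND (1 AND NOT 1)) OR NOT 1) -> 0
  row 29 [11101]: (((1 OR 1) AND (1 AND NOT 1)) OR NOT 1) -> 0
  row 30 [11110]: (((1 OR 1) AND (1 AND NOT 1)) OR NOT 1) -> 0
  row 31 [11111]: (((1 OR 1) AND (1 AND NOT 1)) OR NOT 1) -> 0
Full result column, 4 rows per line (a,b,c fixed per line; d,e runs 00..11 left to right):
  rows 0-3 [a,b,c=000]: 1111  = hex F
  rows 4-7 [a,b,c=001]: 1111  = hex F
  rows 8-11 [a,b,c=010]: 0000  = hex 0
  rows 12-15 [a,b,c=011]: 0000  = hex 0
  rows 16-19 [a,b,c=100]: 1111  = hex F
  rows 20-23 [a,b,c=101]: 1111  = hex F
  rows 24-27 [a,b,c=110]: 0000  = hex 0
  rows 28-31 [a,b,c=111]: 0000  = hex 0
Output column (row 0 .. row 31) = 11111111000000001111111100000000
Output column grouped in 4s = 1111 1111 0000 0000 1111 1111 0000 0000 = 0xFF00FF00
Convert to decimal digit by digit (value = value*16 + digit):
  F -> 15
  15*16 + 15 (F) = 255
  255*16 + 0 = 4080
  4080*16 + 0 = 65280
  65280*16 + 15 (F) = 1044495
  1044495*16 + 15 (F) = 16711935
  16711935*16 + 0 = 267390960
  267390960*16 + 0 = 4278255360
Decimal = 4278255360

4278255360


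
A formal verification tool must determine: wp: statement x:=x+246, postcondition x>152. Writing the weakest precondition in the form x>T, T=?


Formula: wp(x:=E, P) = P[E/x] (substitute E for x in postcondition)
Step 1: Postcondition: x>152
Step 2: Substitute x+246 for x: x+246>152
Step 3: Solve for x: x > 152-246 = -94

-94


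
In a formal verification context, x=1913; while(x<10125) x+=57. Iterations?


Step 1: x goes from 1913 toward 10125 by 57; the body runs while x<10125, so iterations = ceil((bound-start)/step)
Step 2: Distance=8212
Step 3: ceil(8212/57)=145

145


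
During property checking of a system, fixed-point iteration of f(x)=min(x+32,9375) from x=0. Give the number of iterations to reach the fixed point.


Step 1: x=0, cap=9375, increment=32
Step 2: x grows by 32 each step until capped at 9375; fixed point is x=9375
Step 3: iterations = ceil(9375/32) = 293

293


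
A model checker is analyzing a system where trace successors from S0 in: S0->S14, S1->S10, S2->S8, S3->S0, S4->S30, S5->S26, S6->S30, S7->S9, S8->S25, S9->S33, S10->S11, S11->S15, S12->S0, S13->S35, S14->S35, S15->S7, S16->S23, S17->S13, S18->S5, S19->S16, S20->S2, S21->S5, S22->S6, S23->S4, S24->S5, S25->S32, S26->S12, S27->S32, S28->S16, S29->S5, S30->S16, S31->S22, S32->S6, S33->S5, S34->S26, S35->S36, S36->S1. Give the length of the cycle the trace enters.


Trace from S0 until a state repeats:
  S0 -> S14 -> S35 -> S36 -> S1 -> S10 -> S11 -> S15 -> S7 -> S9 -> S33 -> S5 -> S26 -> S12 -> S0
S0 first seen at step 0, revisited at step 14.
Cycle length = 14 - 0 = 14

14


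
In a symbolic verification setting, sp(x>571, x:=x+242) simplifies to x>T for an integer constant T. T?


Formula: sp(P, x:=E) = exists old_x. (x = E[old_x/x]) AND P[old_x/x] (old_x is the value of x before the assignment; eliminate old_x by solving x = E[old_x/x] for old_x)
Step 1: Precondition P: x>571, i.e. old_x > 571
Step 2: Assignment gives x = old_x + 242, so old_x = x - 242
Step 3: Substitute into P: x - 242 > 571
Step 4: Simplify: x > 571+242 = 813

813


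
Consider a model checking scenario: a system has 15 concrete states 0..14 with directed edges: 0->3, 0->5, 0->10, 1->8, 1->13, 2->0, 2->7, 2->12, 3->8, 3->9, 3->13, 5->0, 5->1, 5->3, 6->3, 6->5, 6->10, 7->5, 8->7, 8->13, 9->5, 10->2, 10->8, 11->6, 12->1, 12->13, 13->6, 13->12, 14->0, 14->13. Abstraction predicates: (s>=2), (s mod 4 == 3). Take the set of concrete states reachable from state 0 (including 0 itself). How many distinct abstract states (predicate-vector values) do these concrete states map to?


BFS from 0:
Concrete reachable: {0, 1, 2, 3, 5, 6, 7, 8, 9, 10, 12, 13}
Abstract via predicates (s>=2), (s mod 4 == 3):
  (0,0) <- {0, 1}
  (1,0) <- {2, 5, 6, 8, 9, 10, 12, 13}
  (1,1) <- {3, 7}
Distinct abstract states = 3

3


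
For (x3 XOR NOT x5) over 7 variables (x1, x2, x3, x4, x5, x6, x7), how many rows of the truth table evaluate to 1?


Formula: (x3 XOR NOT x5) over 7 vars (128 rows)
Evaluate each row (x1, x2, x3, x4, x5, x6, x7 as bits, MSB first):
  row 0 [0000000]: (0 XOR NOT 0) -> 1
  row 1 [0000001]: (0 XOR NOT 0) -> 1
  row 2 [0000010]: (0 XOR NOT 0) -> 1
  row 3 [0000011]: (0 XOR NOT 0) -> 1
  row 4 [0000100]: (0 XOR NOT 1) -> 0
  (every remaining row is evaluated the same way; all 128 results are listed next)
Full result column, 8 rows per line (x1,x2,x3,x4 fixed per line; x5,x6,x7 runs 000..111 left to right):
  rows 0-7 [x1,x2,x3,x4=0000]: 11110000  (ones: 4)
  rows 8-15 [x1,x2,x3,x4=0001]: 11110000  (ones: 4)
  rows 16-23 [x1,x2,x3,x4=0010]: 00001111  (ones: 4)
  rows 24-31 [x1,x2,x3,x4=0011]: 00001111  (ones: 4)
  rows 32-39 [x1,x2,x3,x4=0100]: 11110000  (ones: 4)
  rows 40-47 [x1,x2,x3,x4=0101]: 11110000  (ones: 4)
  rows 48-55 [x1,x2,x3,x4=0110]: 00001111  (ones: 4)
  rows 56-63 [x1,x2,x3,x4=0111]: 00001111  (ones: 4)
  rows 64-71 [x1,x2,x3,x4=1000]: 11110000  (ones: 4)
  rows 72-79 [x1,x2,x3,x4=1001]: 11110000  (ones: 4)
  rows 80-87 [x1,x2,x3,x4=1010]: 00001111  (ones: 4)
  rows 88-95 [x1,x2,x3,x4=1011]: 00001111  (ones: 4)
  rows 96-103 [x1,x2,x3,x4=1100]: 11110000  (ones: 4)
  rows 104-111 [x1,x2,x3,x4=1101]: 11110000  (ones: 4)
  rows 112-119 [x1,x2,x3,x4=1110]: 00001111  (ones: 4)
  rows 120-127 [x1,x2,x3,x4=1111]: 00001111  (ones: 4)
Count of 1-rows = 4+4+4+4+4+4+4+4+4+4+4+4+4+4+4+4 = 64

64


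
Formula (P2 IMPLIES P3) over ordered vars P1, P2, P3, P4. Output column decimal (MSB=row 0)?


Formula: (P2 IMPLIES P3) over P1, P2, P3, P4 (16 rows)
Evaluate each row (bits = P1,P2,P3,P4, MSB first):
  row 0 [0000]: (0 IMPLIES 0) -> 1
  row 1 [0001]: (0 IMPLIES 0) -> 1
  row 2 [0010]: (0 IMPLIES 1) -> 1
  row 3 [0011]: (0 IMPLIES 1) -> 1
  row 4 [0100]: (1 IMPLIES 0) -> 0
  row 5 [0101]: (1 IMPLIES 0) -> 0
  row 6 [0110]: (1 IMPLIES 1) -> 1
  row 7 [0111]: (1 IMPLIES 1) -> 1
  row 8 [1000]: (0 IMPLIES 0) -> 1
  row 9 [1001]: (0 IMPLIES 0) -> 1
  row 10 [1010]: (0 IMPLIES 1) -> 1
  row 11 [1011]: (0 IMPLIES 1) -> 1
  row 12 [1100]: (1 IMPLIES 0) -> 0
  row 13 [1101]: (1 IMPLIES 0) -> 0
  row 14 [1110]: (1 IMPLIES 1) -> 1
  row 15 [1111]: (1 IMPLIES 1) -> 1
Full result column, 4 rows per line (P1,P2 fixed per line; P3,P4 runs 00..11 left to right):
  rows 0-3 [P1,P2=00]: 1111  = hex F
  rows 4-7 [P1,P2=01]: 0011  = hex 3
  rows 8-11 [P1,P2=10]: 1111  = hex F
  rows 12-15 [P1,P2=11]: 0011  = hex 3
Output column (row 0 .. row 15) = 1111001111110011
Output column grouped in 4s = 1111 0011 1111 0011 = 0xF3F3
Convert to decimal digit by digit (value = value*16 + digit):
  F -> 15
  15*16 + 3 = 243
  243*16 + 15 (F) = 3903
  3903*16 + 3 = 62451
Decimal = 62451

62451


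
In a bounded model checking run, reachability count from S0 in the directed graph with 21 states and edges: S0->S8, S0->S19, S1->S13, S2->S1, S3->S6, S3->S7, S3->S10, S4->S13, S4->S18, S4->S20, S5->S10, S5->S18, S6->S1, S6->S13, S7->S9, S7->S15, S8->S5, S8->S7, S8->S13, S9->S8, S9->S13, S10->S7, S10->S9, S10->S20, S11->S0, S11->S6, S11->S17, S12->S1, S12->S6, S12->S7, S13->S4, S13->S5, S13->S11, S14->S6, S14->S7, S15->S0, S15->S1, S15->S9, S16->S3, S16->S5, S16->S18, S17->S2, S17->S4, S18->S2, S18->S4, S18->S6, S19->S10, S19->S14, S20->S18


BFS from S0:
  layer 0: {S0}
  layer 1: {S8, S19}
  layer 2: {S5, S7, S10, S13, S14}
  layer 3: {S4, S6, S9, S11, S15, S18, S20}
  layer 4: {S1, S2, S17}
Reachable set: {S0, S1, S2, S4, S5, S6, S7, S8, S9, S10, S11, S13, S14, S15, S17, S18, S19, S20}
Count = 18

18


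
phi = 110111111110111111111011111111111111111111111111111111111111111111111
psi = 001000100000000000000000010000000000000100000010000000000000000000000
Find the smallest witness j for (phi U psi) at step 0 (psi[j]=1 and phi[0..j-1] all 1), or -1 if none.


(phi U psi) at 0: need smallest j with psi[j]=1 and phi[i]=1 for all i in [0,j).
Scan from step 0:
  step 0: phi=1, psi=0 -> continue
  step 1: phi=1, psi=0 -> continue
  step 2: psi=1 and phi held for [0,2) -> witness found
Witness step = 2

2


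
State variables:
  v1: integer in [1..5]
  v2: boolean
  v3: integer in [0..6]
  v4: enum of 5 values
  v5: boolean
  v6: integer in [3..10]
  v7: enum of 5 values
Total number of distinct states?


State space = product of domain sizes of all variables.
Domain sizes:
  v1 (integer in [1..5]): 5
  v2 (boolean): 2
  v3 (integer in [0..6]): 7
  v4 (enum of 5 values): 5
  v5 (boolean): 2
  v6 (integer in [3..10]): 8
  v7 (enum of 5 values): 5
Product = 5 * 2 * 7 * 5 * 2 * 8 * 5 = 28000

28000


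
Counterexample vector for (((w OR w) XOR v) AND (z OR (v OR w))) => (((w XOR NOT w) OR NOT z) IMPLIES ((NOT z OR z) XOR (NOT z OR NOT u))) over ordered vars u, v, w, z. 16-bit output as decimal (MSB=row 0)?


F1 = (((w OR w) XOR v) AND (z OR (v OR w)))
F2 = (((w XOR NOT w) OR NOT z) IMPLIES ((NOT z OR z) XOR (NOT z OR NOT u)))
Counterexample to F1=>F2 is where F1=1 and F2=0.
Evaluate each row (bits = u,v,w,z, MSB first):
  row 0 [0000]: F1=0 F2=0 -> F1&~F2 -> 0
  row 1 [0001]: F1=0 F2=0 -> F1&~F2 -> 0
  row 2 [0010]: F1=1 F2=0 -> F1&~F2 -> 1
  row 3 [0011]: F1=1 F2=0 -> F1&~F2 -> 1
  row 4 [0100]: F1=1 F2=0 -> F1&~F2 -> 1
  row 5 [0101]: F1=1 F2=0 -> F1&~F2 -> 1
  row 6 [0110]: F1=0 F2=0 -> F1&~F2 -> 0
  row 7 [0111]: F1=0 F2=0 -> F1&~F2 -> 0
  row 8 [1000]: F1=0 F2=0 -> F1&~F2 -> 0
  row 9 [1001]: F1=0 F2=1 -> F1&~F2 -> 0
  row 10 [1010]: F1=1 F2=0 -> F1&~F2 -> 1
  row 11 [1011]: F1=1 F2=1 -> F1&~F2 -> 0
  row 12 [1100]: F1=1 F2=0 -> F1&~F2 -> 1
  row 13 [1101]: F1=1 F2=1 -> F1&~F2 -> 0
  row 14 [1110]: F1=0 F2=0 -> F1&~F2 -> 0
  row 15 [1111]: F1=0 F2=1 -> F1&~F2 -> 0
Full result column, 4 rows per line (u,v fixed per line; w,z runs 00..11 left to right):
  rows 0-3 [u,v=00]: 0011  = hex 3
  rows 4-7 [u,v=01]: 1100  = hex C
  rows 8-11 [u,v=10]: 0010  = hex 2
  rows 12-15 [u,v=11]: 1000  = hex 8
Counterexample vector (row 0 .. row 15) = 0011110000101000
Output column grouped in 4s = 0011 1100 0010 1000 = 0x3C28
Convert to decimal digit by digit (value = value*16 + digit):
  3 -> 3
  3*16 + 12 (C) = 60
  60*16 + 2 = 962
  962*16 + 8 = 15400
Decimal = 15400

15400


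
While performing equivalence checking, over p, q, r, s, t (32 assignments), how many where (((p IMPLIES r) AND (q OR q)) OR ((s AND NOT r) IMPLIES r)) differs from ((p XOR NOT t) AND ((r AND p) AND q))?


F1 = (((p IMPLIES r) AND (q OR q)) OR ((s AND NOT r) IMPLIES r))
F2 = ((p XOR NOT t) AND ((r AND p) AND q))
Evaluate both on each of 32 rows (bits = p,q,r,s,t):
  row 0 [00000]: F1=1 F2=0 (differ) -> 1
  row 1 [00001]: F1=1 F2=0 (differ) -> 1
  row 2 [00010]: F1=0 F2=0 -> 0
  row 3 [00011]: F1=0 F2=0 -> 0
  row 4 [00100]: F1=1 F2=0 (differ) -> 1
  row 5 [00101]: F1=1 F2=0 (differ) -> 1
  row 6 [00110]: F1=1 F2=0 (differ) -> 1
  row 7 [00111]: F1=1 F2=0 (differ) -> 1
  row 8 [01000]: F1=1 F2=0 (differ) -> 1
  row 9 [01001]: F1=1 F2=0 (differ) -> 1
  row 10 [01010]: F1=1 F2=0 (differ) -> 1
  row 11 [01011]: F1=1 F2=0 (differ) -> 1
  row 12 [01100]: F1=1 F2=0 (differ) -> 1
  row 13 [01101]: F1=1 F2=0 (differ) -> 1
  row 14 [01110]: F1=1 F2=0 (differ) -> 1
  row 15 [01111]: F1=1 F2=0 (differ) -> 1
  row 16 [10000]: F1=1 F2=0 (differ) -> 1
  row 17 [10001]: F1=1 F2=0 (differ) -> 1
  row 18 [10010]: F1=0 F2=0 -> 0
  row 19 [10011]: F1=0 F2=0 -> 0
  row 20 [10100]: F1=1 F2=0 (differ) -> 1
  row 21 [10101]: F1=1 F2=0 (differ) -> 1
  row 22 [10110]: F1=1 F2=0 (differ) -> 1
  row 23 [10111]: F1=1 F2=0 (differ) -> 1
  row 24 [11000]: F1=1 F2=0 (differ) -> 1
  row 25 [11001]: F1=1 F2=0 (differ) -> 1
  row 26 [11010]: F1=0 F2=0 -> 0
  row 27 [11011]: F1=0 F2=0 -> 0
  row 28 [11100]: F1=1 F2=0 (differ) -> 1
  row 29 [11101]: F1=1 F2=1 -> 0
  row 30 [11110]: F1=1 F2=0 (differ) -> 1
  row 31 [11111]: F1=1 F2=1 -> 0
Full result column, 8 rows per line (p,q fixed per line; r,s,t runs 000..111 left to right):
  rows 0-7 [p,q=00]: 11001111  (ones: 6)
  rows 8-15 [p,q=01]: 11111111  (ones: 8)
  rows 16-23 [p,q=10]: 11001111  (ones: 6)
  rows 24-31 [p,q=11]: 11001010  (ones: 4)
Disagreements = 6+8+6+4 = 24

24


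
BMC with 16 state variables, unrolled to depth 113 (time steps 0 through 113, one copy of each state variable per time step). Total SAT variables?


BMC unrolls to depth k, creating one copy of each state var for steps 0..k.
Step count = 113 + 1 = 114 (steps 0 through 113)
Vars per step = 16
Total = 16 * 114 = 1824

1824


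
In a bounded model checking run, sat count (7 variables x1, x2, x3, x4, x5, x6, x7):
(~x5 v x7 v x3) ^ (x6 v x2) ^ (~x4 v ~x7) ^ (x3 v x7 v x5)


CNF with 4 clauses over 7 vars (128 assignments).
An assignment satisfies CNF iff every clause has >=1 true literal.
Check each row (bits = x1,x2,x3,x4,x5,x6,x7; clause T/F shown):
  row 0 [0000000]: clauses=TFTF -> 0
  row 1 [0000001]: clauses=TFTT -> 0
  row 2 [0000010]: clauses=TTTF -> 0
  row 3 [0000011]: clauses=TTTT -> 1
  row 4 [0000100]: clauses=FFTT -> 0
  (every remaining row is evaluated the same way; all 128 results are listed next)
Full result column, 8 rows per line (x1,x2,x3,x4 fixed per line; x5,x6,x7 runs 000..111 left to right):
  rows 0-7 [x1,x2,x3,x4=0000]: 00010001  (ones: 2)
  rows 8-15 [x1,x2,x3,x4=0001]: 00000000  (ones: 0)
  rows 16-23 [x1,x2,x3,x4=0010]: 00110011  (ones: 4)
  rows 24-31 [x1,x2,x3,x4=0011]: 00100010  (ones: 2)
  rows 32-39 [x1,x2,x3,x4=0100]: 01010101  (ones: 4)
  rows 40-47 [x1,x2,x3,x4=0101]: 00000000  (ones: 0)
  rows 48-55 [x1,x2,x3,x4=0110]: 11111111  (ones: 8)
  rows 56-63 [x1,x2,x3,x4=0111]: 10101010  (ones: 4)
  rows 64-71 [x1,x2,x3,x4=1000]: 00010001  (ones: 2)
  rows 72-79 [x1,x2,x3,x4=1001]: 00000000  (ones: 0)
  rows 80-87 [x1,x2,x3,x4=1010]: 00110011  (ones: 4)
  rows 88-95 [x1,x2,x3,x4=1011]: 00100010  (ones: 2)
  rows 96-103 [x1,x2,x3,x4=1100]: 01010101  (ones: 4)
  rows 104-111 [x1,x2,x3,x4=1101]: 00000000  (ones: 0)
  rows 112-119 [x1,x2,x3,x4=1110]: 11111111  (ones: 8)
  rows 120-127 [x1,x2,x3,x4=1111]: 10101010  (ones: 4)
Satisfying assignments = 2+0+4+2+4+0+8+4+2+0+4+2+4+0+8+4 = 48

48


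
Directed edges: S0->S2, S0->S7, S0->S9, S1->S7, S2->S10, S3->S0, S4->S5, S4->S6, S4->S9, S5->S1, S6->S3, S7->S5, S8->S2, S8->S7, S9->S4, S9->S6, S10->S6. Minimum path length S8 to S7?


BFS layer-by-layer from S8:
  dist 0: {S8}
  dist 1: {S2, S7}
  -> S7 reached at distance 1
Shortest path length = 1

1


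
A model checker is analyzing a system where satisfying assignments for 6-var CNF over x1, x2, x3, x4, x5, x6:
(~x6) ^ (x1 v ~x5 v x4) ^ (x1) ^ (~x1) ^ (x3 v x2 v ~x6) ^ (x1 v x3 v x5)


CNF with 6 clauses over 6 vars (64 assignments).
An assignment satisfies CNF iff every clause has >=1 true literal.
Check each row (bits = x1,x2,x3,x4,x5,x6; clause T/F shown):
  row 0 [000000]: clauses=TTFTTF -> 0
  row 1 [000001]: clauses=FTFTFF -> 0
  row 2 [000010]: clauses=TFFTTT -> 0
  row 3 [000011]: clauses=FFFTFT -> 0
  row 4 [000100]: clauses=TTFTTF -> 0
  (every remaining row is evaluated the same way; all 64 results are listed next)
Full result column, 8 rows per line (x1,x2,x3 fixed per line; x4,x5,x6 runs 000..111 left to right):
  rows 0-7 [x1,x2,x3=000]: 00000000  (ones: 0)
  rows 8-15 [x1,x2,x3=001]: 00000000  (ones: 0)
  rows 16-23 [x1,x2,x3=010]: 00000000  (ones: 0)
  rows 24-31 [x1,x2,x3=011]: 00000000  (ones: 0)
  rows 32-39 [x1,x2,x3=100]: 00000000  (ones: 0)
  rows 40-47 [x1,x2,x3=101]: 00000000  (ones: 0)
  rows 48-55 [x1,x2,x3=110]: 00000000  (ones: 0)
  rows 56-63 [x1,x2,x3=111]: 00000000  (ones: 0)
Satisfying assignments = 0+0+0+0+0+0+0+0 = 0

0


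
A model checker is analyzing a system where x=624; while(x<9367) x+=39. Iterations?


Step 1: x goes from 624 toward 9367 by 39; the body runs while x<9367, so iterations = ceil((bound-start)/step)
Step 2: Distance=8743
Step 3: ceil(8743/39)=225

225


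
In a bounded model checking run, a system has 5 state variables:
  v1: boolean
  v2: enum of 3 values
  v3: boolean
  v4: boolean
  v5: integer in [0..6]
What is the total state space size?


State space = product of domain sizes of all variables.
Domain sizes:
  v1 (boolean): 2
  v2 (enum of 3 values): 3
  v3 (boolean): 2
  v4 (boolean): 2
  v5 (integer in [0..6]): 7
Product = 2 * 3 * 2 * 2 * 7 = 168

168


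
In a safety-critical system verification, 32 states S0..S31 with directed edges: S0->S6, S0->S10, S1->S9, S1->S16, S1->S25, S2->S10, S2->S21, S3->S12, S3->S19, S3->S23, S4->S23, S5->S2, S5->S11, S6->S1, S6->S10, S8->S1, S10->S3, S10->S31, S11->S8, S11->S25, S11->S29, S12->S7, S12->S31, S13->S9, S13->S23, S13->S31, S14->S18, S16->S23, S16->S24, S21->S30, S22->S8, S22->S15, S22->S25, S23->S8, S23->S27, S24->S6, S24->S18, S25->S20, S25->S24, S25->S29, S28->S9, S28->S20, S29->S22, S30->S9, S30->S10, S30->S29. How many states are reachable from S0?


BFS from S0:
  layer 0: {S0}
  layer 1: {S6, S10}
  layer 2: {S1, S3, S31}
  layer 3: {S9, S12, S16, S19, S23, S25}
  layer 4: {S7, S8, S20, S24, S27, S29}
  layer 5: {S18, S22}
  layer 6: {S15}
Reachable set: {S0, S1, S3, S6, S7, S8, S9, S10, S12, S15, S16, S18, S19, S20, S22, S23, S24, S25, S27, S29, S31}
Count = 21

21


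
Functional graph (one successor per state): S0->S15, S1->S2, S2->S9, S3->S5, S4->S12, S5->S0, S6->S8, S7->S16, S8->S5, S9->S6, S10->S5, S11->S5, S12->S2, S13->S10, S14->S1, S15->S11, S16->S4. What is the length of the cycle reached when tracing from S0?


Trace from S0 until a state repeats:
  S0 -> S15 -> S11 -> S5 -> S0
S0 first seen at step 0, revisited at step 4.
Cycle length = 4 - 0 = 4

4


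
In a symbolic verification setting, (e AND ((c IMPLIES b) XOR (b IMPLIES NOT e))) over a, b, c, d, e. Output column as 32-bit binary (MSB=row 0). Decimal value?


Formula: (e AND ((c IMPLIES b) XOR (b IMPLIES NOT e))) over a, b, c, d, e (32 rows)
Evaluate each row (bits = a,b,c,d,e, MSB first):
  row 0 [00000]: (0 AND ((0 IMPLIES 0) XOR (0 IMPLIES NOT 0))) -> 0
  row 1 [00001]: (1 AND ((0 IMPLIES 0) XOR (0 IMPLIES NOT 1))) -> 0
  row 2 [00010]: (0 AND ((0 IMPLIES 0) XOR (0 IMPLIES NOT 0))) -> 0
  row 3 [00011]: (1 AND ((0 IMPLIES 0) XOR (0 IMPLIES NOT 1))) -> 0
  row 4 [00100]: (0 AND ((1 IMPLIES 0) XOR (0 IMPLIES NOT 0))) -> 0
  row 5 [00101]: (1 AND ((1 IMPLIES 0) XOR (0 IMPLIES NOT 1))) -> 1
  row 6 [00110]: (0 AND ((1 IMPLIES 0) XOR (0 IMPLIES NOT 0))) -> 0
  row 7 [00111]: (1 AND ((1 IMPLIES 0) XOR (0 IMPLIES NOT 1))) -> 1
  row 8 [01000]: (0 AND ((0 IMPLIES 1) XOR (1 IMPLIES NOT 0))) -> 0
  row 9 [01001]: (1 AND ((0 IMPLIES 1) XOR (1 IMPLIES NOT 1))) -> 1
  row 10 [01010]: (0 AND ((0 IMPLIES 1) XOR (1 IMPLIES NOT 0))) -> 0
  row 11 [01011]: (1 AND ((0 IMPLIES 1) XOR (1 IMPLIES NOT 1))) -> 1
  row 12 [01100]: (0 AND ((1 IMPLIES 1) XOR (1 IMPLIES NOT 0))) -> 0
  row 13 [01101]: (1 AND ((1 IMPLIES 1) XOR (1 IMPLIES NOT 1))) -> 1
  row 14 [01110]: (0 AND ((1 IMPLIES 1) XOR (1 IMPLIES NOT 0))) -> 0
  row 15 [01111]: (1 AND ((1 IMPLIES 1) XOR (1 IMPLIES NOT 1))) -> 1
  row 16 [10000]: (0 AND ((0 IMPLIES 0) XOR (0 IMPLIES NOT 0))) -> 0
  row 17 [10001]: (1 AND ((0 IMPLIES 0) XOR (0 IMPLIES NOT 1))) -> 0
  row 18 [10010]: (0 AND ((0 IMPLIES 0) XOR (0 IMPLIES NOT 0))) -> 0
  row 19 [10011]: (1 AND ((0 IMPLIES 0) XOR (0 IMPLIES NOT 1))) -> 0
  row 20 [10100]: (0 AND ((1 IMPLIES 0) XOR (0 IMPLIES NOT 0))) -> 0
  row 21 [10101]: (1 AND ((1 IMPLIES 0) XOR (0 IMPLIES NOT 1))) -> 1
  row 22 [10110]: (0 AND ((1 IMPLIES 0) XOR (0 IMPLIES NOT 0))) -> 0
  row 23 [10111]: (1 AND ((1 IMPLIES 0) XOR (0 IMPLIES NOT 1))) -> 1
  row 24 [11000]: (0 AND ((0 IMPLIES 1) XOR (1 IMPLIES NOT 0))) -> 0
  row 25 [11001]: (1 AND ((0 IMPLIES 1) XOR (1 IMPLIES NOT 1))) -> 1
  row 26 [11010]: (0 AND ((0 IMPLIES 1) XOR (1 IMPLIES NOT 0))) -> 0
  row 27 [11011]: (1 AND ((0 IMPLIES 1) XOR (1 IMPLIES NOT 1))) -> 1
  row 28 [11100]: (0 AND ((1 IMPLIES 1) XOR (1 IMPLIES NOT 0))) -> 0
  row 29 [11101]: (1 AND ((1 IMPLIES 1) XOR (1 IMPLIES NOT 1))) -> 1
  row 30 [11110]: (0 AND ((1 IMPLIES 1) XOR (1 IMPLIES NOT 0))) -> 0
  row 31 [11111]: (1 AND ((1 IMPLIES 1) XOR (1 IMPLIES NOT 1))) -> 1
Full result column, 4 rows per line (a,b,c fixed per line; d,e runs 00..11 left to right):
  rows 0-3 [a,b,c=000]: 0000  = hex 0
  rows 4-7 [a,b,c=001]: 0101  = hex 5
  rows 8-11 [a,b,c=010]: 0101  = hex 5
  rows 12-15 [a,b,c=011]: 0101  = hex 5
  rows 16-19 [a,b,c=100]: 0000  = hex 0
  rows 20-23 [a,b,c=101]: 0101  = hex 5
  rows 24-27 [a,b,c=110]: 0101  = hex 5
  rows 28-31 [a,b,c=111]: 0101  = hex 5
Output column (row 0 .. row 31) = 00000101010101010000010101010101
Output column grouped in 4s = 0000 0101 0101 0101 0000 0101 0101 0101 = 0x05550555
Convert to decimal digit by digit (value = value*16 + digit):
  0 -> 0
  0*16 + 5 = 5
  5*16 + 5 = 85
  85*16 + 5 = 1365
  1365*16 + 0 = 21840
  21840*16 + 5 = 349445
  349445*16 + 5 = 5591125
  5591125*16 + 5 = 89458005
Decimal = 89458005

89458005


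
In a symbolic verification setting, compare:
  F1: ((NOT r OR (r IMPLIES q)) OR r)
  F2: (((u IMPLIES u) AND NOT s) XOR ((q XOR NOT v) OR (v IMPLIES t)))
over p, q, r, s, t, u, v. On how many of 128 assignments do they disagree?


F1 = ((NOT r OR (r IMPLIES q)) OR r)
F2 = (((u IMPLIES u) AND NOT s) XOR ((q XOR NOT v) OR (v IMPLIES t)))
Evaluate both on each of 128 rows (bits = p,q,r,s,t,u,v):
  row 0 [0000000]: F1=1 F2=0 (differ) -> 1
  row 1 [0000001]: F1=1 F2=1 -> 0
  row 2 [0000010]: F1=1 F2=0 (differ) -> 1
  row 3 [0000011]: F1=1 F2=1 -> 0
  row 4 [0000100]: F1=1 F2=0 (differ) -> 1
  (every remaining row is evaluated the same way; all 128 results are listed next)
Full result column, 8 rows per line (p,q,r,s fixed per line; t,u,v runs 000..111 left to right):
  rows 0-7 [p,q,r,s=0000]: 10101111  (ones: 6)
  rows 8-15 [p,q,r,s=0001]: 01010000  (ones: 2)
  rows 16-23 [p,q,r,s=0010]: 10101111  (ones: 6)
  rows 24-31 [p,q,r,s=0011]: 01010000  (ones: 2)
  rows 32-39 [p,q,r,s=0100]: 11111111  (ones: 8)
  rows 40-47 [p,q,r,s=0101]: 00000000  (ones: 0)
  rows 48-55 [p,q,r,s=0110]: 11111111  (ones: 8)
  rows 56-63 [p,q,r,s=0111]: 00000000  (ones: 0)
  rows 64-71 [p,q,r,s=1000]: 10101111  (ones: 6)
  rows 72-79 [p,q,r,s=1001]: 01010000  (ones: 2)
  rows 80-87 [p,q,r,s=1010]: 10101111  (ones: 6)
  rows 88-95 [p,q,r,s=1011]: 01010000  (ones: 2)
  rows 96-103 [p,q,r,s=1100]: 11111111  (ones: 8)
  rows 104-111 [p,q,r,s=1101]: 00000000  (ones: 0)
  rows 112-119 [p,q,r,s=1110]: 11111111  (ones: 8)
  rows 120-127 [p,q,r,s=1111]: 00000000  (ones: 0)
Disagreements = 6+2+6+2+8+0+8+0+6+2+6+2+8+0+8+0 = 64

64


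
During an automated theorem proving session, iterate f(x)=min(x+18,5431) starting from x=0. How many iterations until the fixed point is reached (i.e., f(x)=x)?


Step 1: x=0, cap=5431, increment=18
Step 2: x grows by 18 each step until capped at 5431; fixed point is x=5431
Step 3: iterations = ceil(5431/18) = 302

302


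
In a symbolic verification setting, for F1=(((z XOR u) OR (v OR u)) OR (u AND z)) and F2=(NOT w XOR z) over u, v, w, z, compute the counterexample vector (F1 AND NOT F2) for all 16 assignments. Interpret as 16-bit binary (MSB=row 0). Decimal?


F1 = (((z XOR u) OR (v OR u)) OR (u AND z))
F2 = (NOT w XOR z)
Counterexample to F1=>F2 is where F1=1 and F2=0.
Evaluate each row (bits = u,v,w,z, MSB first):
  row 0 [0000]: F1=0 F2=1 -> F1&~F2 -> 0
  row 1 [0001]: F1=1 F2=0 -> F1&~F2 -> 1
  row 2 [0010]: F1=0 F2=0 -> F1&~F2 -> 0
  row 3 [0011]: F1=1 F2=1 -> F1&~F2 -> 0
  row 4 [0100]: F1=1 F2=1 -> F1&~F2 -> 0
  row 5 [0101]: F1=1 F2=0 -> F1&~F2 -> 1
  row 6 [0110]: F1=1 F2=0 -> F1&~F2 -> 1
  row 7 [0111]: F1=1 F2=1 -> F1&~F2 -> 0
  row 8 [1000]: F1=1 F2=1 -> F1&~F2 -> 0
  row 9 [1001]: F1=1 F2=0 -> F1&~F2 -> 1
  row 10 [1010]: F1=1 F2=0 -> F1&~F2 -> 1
  row 11 [1011]: F1=1 F2=1 -> F1&~F2 -> 0
  row 12 [1100]: F1=1 F2=1 -> F1&~F2 -> 0
  row 13 [1101]: F1=1 F2=0 -> F1&~F2 -> 1
  row 14 [1110]: F1=1 F2=0 -> F1&~F2 -> 1
  row 15 [1111]: F1=1 F2=1 -> F1&~F2 -> 0
Full result column, 4 rows per line (u,v fixed per line; w,z runs 00..11 left to right):
  rows 0-3 [u,v=00]: 0100  = hex 4
  rows 4-7 [u,v=01]: 0110  = hex 6
  rows 8-11 [u,v=10]: 0110  = hex 6
  rows 12-15 [u,v=11]: 0110  = hex 6
Counterexample vector (row 0 .. row 15) = 0100011001100110
Output column grouped in 4s = 0100 0110 0110 0110 = 0x4666
Convert to decimal digit by digit (value = value*16 + digit):
  4 -> 4
  4*16 + 6 = 70
  70*16 + 6 = 1126
  1126*16 + 6 = 18022
Decimal = 18022

18022


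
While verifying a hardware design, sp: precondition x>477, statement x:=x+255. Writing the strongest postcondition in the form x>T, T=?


Formula: sp(P, x:=E) = exists old_x. (x = E[old_x/x]) AND P[old_x/x] (old_x is the value of x before the assignment; eliminate old_x by solving x = E[old_x/x] for old_x)
Step 1: Precondition P: x>477, i.e. old_x > 477
Step 2: Assignment gives x = old_x + 255, so old_x = x - 255
Step 3: Substitute into P: x - 255 > 477
Step 4: Simplify: x > 477+255 = 732

732


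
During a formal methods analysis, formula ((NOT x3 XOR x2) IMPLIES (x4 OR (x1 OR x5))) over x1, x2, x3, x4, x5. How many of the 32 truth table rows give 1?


Formula: ((NOT x3 XOR x2) IMPLIES (x4 OR (x1 OR x5))) over 5 vars (32 rows)
Evaluate each row (x1, x2, x3, x4, x5 as bits, MSB first):
  row 0 [00000]: ((NOT 0 XOR 0) IMPLIES (0 OR (0 OR 0))) -> 0
  row 1 [00001]: ((NOT 0 XOR 0) IMPLIES (0 OR (0 OR 1))) -> 1
  row 2 [00010]: ((NOT 0 XOR 0) IMPLIES (1 OR (0 OR 0))) -> 1
  row 3 [00011]: ((NOT 0 XOR 0) IMPLIES (1 OR (0 OR 1))) -> 1
  row 4 [00100]: ((NOT 1 XOR 0) IMPLIES (0 OR (0 OR 0))) -> 1
  row 5 [00101]: ((NOT 1 XOR 0) IMPLIES (0 OR (0 OR 1))) -> 1
  row 6 [00110]: ((NOT 1 XOR 0) IMPLIES (1 OR (0 OR 0))) -> 1
  row 7 [00111]: ((NOT 1 XOR 0) IMPLIES (1 OR (0 OR 1))) -> 1
  row 8 [01000]: ((NOT 0 XOR 1) IMPLIES (0 OR (0 OR 0))) -> 1
  row 9 [01001]: ((NOT 0 XOR 1) IMPLIES (0 OR (0 OR 1))) -> 1
  row 10 [01010]: ((NOT 0 XOR 1) IMPLIES (1 OR (0 OR 0))) -> 1
  row 11 [01011]: ((NOT 0 XOR 1) IMPLIES (1 OR (0 OR 1))) -> 1
  row 12 [01100]: ((NOT 1 XOR 1) IMPLIES (0 OR (0 OR 0))) -> 0
  row 13 [01101]: ((NOT 1 XOR 1) IMPLIES (0 OR (0 OR 1))) -> 1
  row 14 [01110]: ((NOT 1 XOR 1) IMPLIES (1 OR (0 OR 0))) -> 1
  row 15 [01111]: ((NOT 1 XOR 1) IMPLIES (1 OR (0 OR 1))) -> 1
  row 16 [10000]: ((NOT 0 XOR 0) IMPLIES (0 OR (1 OR 0))) -> 1
  row 17 [10001]: ((NOT 0 XOR 0) IMPLIES (0 OR (1 OR 1))) -> 1
  row 18 [10010]: ((NOT 0 XOR 0) IMPLIES (1 OR (1 OR 0))) -> 1
  row 19 [10011]: ((NOT 0 XOR 0) IMPLIES (1 OR (1 OR 1))) -> 1
  row 20 [10100]: ((NOT 1 XOR 0) IMPLIES (0 OR (1 OR 0))) -> 1
  row 21 [10101]: ((NOT 1 XOR 0) IMPLIES (0 OR (1 OR 1))) -> 1
  row 22 [10110]: ((NOT 1 XOR 0) IMPLIES (1 OR (1 OR 0))) -> 1
  row 23 [10111]: ((NOT 1 XOR 0) IMPLIES (1 OR (1 OR 1))) -> 1
  row 24 [11000]: ((NOT 0 XOR 1) IMPLIES (0 OR (1 OR 0))) -> 1
  row 25 [11001]: ((NOT 0 XOR 1) IMPLIES (0 OR (1 OR 1))) -> 1
  row 26 [11010]: ((NOT 0 XOR 1) IMPLIES (1 OR (1 OR 0))) -> 1
  row 27 [11011]: ((NOT 0 XOR 1) IMPLIES (1 OR (1 OR 1))) -> 1
  row 28 [11100]: ((NOT 1 XOR 1) IMPLIES (0 OR (1 OR 0))) -> 1
  row 29 [11101]: ((NOT 1 XOR 1) IMPLIES (0 OR (1 OR 1))) -> 1
  row 30 [11110]: ((NOT 1 XOR 1) IMPLIES (1 OR (1 OR 0))) -> 1
  row 31 [11111]: ((NOT 1 XOR 1) IMPLIES (1 OR (1 OR 1))) -> 1
Full result column, 8 rows per line (x1,x2 fixed per line; x3,x4,x5 runs 000..111 left to right):
  rows 0-7 [x1,x2=00]: 01111111  (ones: 7)
  rows 8-15 [x1,x2=01]: 11110111  (ones: 7)
  rows 16-23 [x1,x2=10]: 11111111  (ones: 8)
  rows 24-31 [x1,x2=11]: 11111111  (ones: 8)
Count of 1-rows = 7+7+8+8 = 30

30


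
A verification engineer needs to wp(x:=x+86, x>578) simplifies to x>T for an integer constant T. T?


Formula: wp(x:=E, P) = P[E/x] (substitute E for x in postcondition)
Step 1: Postcondition: x>578
Step 2: Substitute x+86 for x: x+86>578
Step 3: Solve for x: x > 578-86 = 492

492


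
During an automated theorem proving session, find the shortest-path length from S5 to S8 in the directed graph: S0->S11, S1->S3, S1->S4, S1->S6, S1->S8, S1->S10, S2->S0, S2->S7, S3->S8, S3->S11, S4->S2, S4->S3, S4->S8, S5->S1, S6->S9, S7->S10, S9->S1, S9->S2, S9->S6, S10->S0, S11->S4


BFS layer-by-layer from S5:
  dist 0: {S5}
  dist 1: {S1}
  dist 2: {S3, S4, S6, S8, S10}
  -> S8 reached at distance 2
Shortest path length = 2

2


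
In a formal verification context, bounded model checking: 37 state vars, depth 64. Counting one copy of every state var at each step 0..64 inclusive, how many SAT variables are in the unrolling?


BMC unrolls to depth k, creating one copy of each state var for steps 0..k.
Step count = 64 + 1 = 65 (steps 0 through 64)
Vars per step = 37
Total = 37 * 65 = 2405

2405


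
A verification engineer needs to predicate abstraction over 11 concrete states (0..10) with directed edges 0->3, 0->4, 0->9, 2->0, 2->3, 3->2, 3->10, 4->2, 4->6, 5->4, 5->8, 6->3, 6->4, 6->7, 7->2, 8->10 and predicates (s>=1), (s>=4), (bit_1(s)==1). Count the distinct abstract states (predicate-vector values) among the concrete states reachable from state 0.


BFS from 0:
Concrete reachable: {0, 2, 3, 4, 6, 7, 9, 10}
Abstract via predicates (s>=1), (s>=4), (bit_1(s)==1):
  (0,0,0) <- {0}
  (1,0,1) <- {2, 3}
  (1,1,0) <- {4, 9}
  (1,1,1) <- {6, 7, 10}
Distinct abstract states = 4

4


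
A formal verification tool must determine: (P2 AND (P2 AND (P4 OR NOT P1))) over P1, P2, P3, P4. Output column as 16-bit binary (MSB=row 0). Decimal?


Formula: (P2 AND (P2 AND (P4 OR NOT P1))) over P1, P2, P3, P4 (16 rows)
Evaluate each row (bits = P1,P2,P3,P4, MSB first):
  row 0 [0000]: (0 AND (0 AND (0 OR NOT 0))) -> 0
  row 1 [0001]: (0 AND (0 AND (1 OR NOT 0))) -> 0
  row 2 [0010]: (0 AND (0 AND (0 OR NOT 0))) -> 0
  row 3 [0011]: (0 AND (0 AND (1 OR NOT 0))) -> 0
  row 4 [0100]: (1 AND (1 AND (0 OR NOT 0))) -> 1
  row 5 [0101]: (1 AND (1 AND (1 OR NOT 0))) -> 1
  row 6 [0110]: (1 AND (1 AND (0 OR NOT 0))) -> 1
  row 7 [0111]: (1 AND (1 AND (1 OR NOT 0))) -> 1
  row 8 [1000]: (0 AND (0 AND (0 OR NOT 1))) -> 0
  row 9 [1001]: (0 AND (0 AND (1 OR NOT 1))) -> 0
  row 10 [1010]: (0 AND (0 AND (0 OR NOT 1))) -> 0
  row 11 [1011]: (0 AND (0 AND (1 OR NOT 1))) -> 0
  row 12 [1100]: (1 AND (1 AND (0 OR NOT 1))) -> 0
  row 13 [1101]: (1 AND (1 AND (1 OR NOT 1))) -> 1
  row 14 [1110]: (1 AND (1 AND (0 OR NOT 1))) -> 0
  row 15 [1111]: (1 AND (1 AND (1 OR NOT 1))) -> 1
Full result column, 4 rows per line (P1,P2 fixed per line; P3,P4 runs 00..11 left to right):
  rows 0-3 [P1,P2=00]: 0000  = hex 0
  rows 4-7 [P1,P2=01]: 1111  = hex F
  rows 8-11 [P1,P2=10]: 0000  = hex 0
  rows 12-15 [P1,P2=11]: 0101  = hex 5
Output column (row 0 .. row 15) = 0000111100000101
Output column grouped in 4s = 0000 1111 0000 0101 = 0x0F05
Convert to decimal digit by digit (value = value*16 + digit):
  0 -> 0
  0*16 + 15 (F) = 15
  15*16 + 0 = 240
  240*16 + 5 = 3845
Decimal = 3845

3845


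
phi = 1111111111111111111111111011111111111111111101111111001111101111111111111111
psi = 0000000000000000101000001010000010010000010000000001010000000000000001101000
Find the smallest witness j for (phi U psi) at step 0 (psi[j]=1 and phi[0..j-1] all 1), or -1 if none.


(phi U psi) at 0: need smallest j with psi[j]=1 and phi[i]=1 for all i in [0,j).
Scan from step 0:
  step 0: phi=1, psi=0 -> continue
  step 1: phi=1, psi=0 -> continue
  step 2: phi=1, psi=0 -> continue
  step 3: phi=1, psi=0 -> continue
  step 16: psi=1 and phi held for [0,16) -> witness found
Witness step = 16

16


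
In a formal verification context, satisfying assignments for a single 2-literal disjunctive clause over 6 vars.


Step 1: Total=2^6=64
Step 2: Unsat when all 2 false: 2^4=16
Step 3: Sat=64-16=48

48


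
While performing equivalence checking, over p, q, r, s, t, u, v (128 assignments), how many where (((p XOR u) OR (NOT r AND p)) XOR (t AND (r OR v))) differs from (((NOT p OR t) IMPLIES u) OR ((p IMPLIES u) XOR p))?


F1 = (((p XOR u) OR (NOT r AND p)) XOR (t AND (r OR v)))
F2 = (((NOT p OR t) IMPLIES u) OR ((p IMPLIES u) XOR p))
Evaluate both on each of 128 rows (bits = p,q,r,s,t,u,v):
  row 0 [0000000]: F1=0 F2=1 (differ) -> 1
  row 1 [0000001]: F1=0 F2=1 (differ) -> 1
  row 2 [0000010]: F1=1 F2=1 -> 0
  row 3 [0000011]: F1=1 F2=1 -> 0
  row 4 [0000100]: F1=0 F2=1 (differ) -> 1
  (every remaining row is evaluated the same way; all 128 results are listed next)
Full result column, 8 rows per line (p,q,r,s fixed per line; t,u,v runs 000..111 left to right):
  rows 0-7 [p,q,r,s=0000]: 11001001  (ones: 4)
  rows 8-15 [p,q,r,s=0001]: 11001001  (ones: 4)
  rows 16-23 [p,q,r,s=0010]: 11000011  (ones: 4)
  rows 24-31 [p,q,r,s=0011]: 11000011  (ones: 4)
  rows 32-39 [p,q,r,s=0100]: 11001001  (ones: 4)
  rows 40-47 [p,q,r,s=0101]: 11001001  (ones: 4)
  rows 48-55 [p,q,r,s=0110]: 11000011  (ones: 4)
  rows 56-63 [p,q,r,s=0111]: 11000011  (ones: 4)
  rows 64-71 [p,q,r,s=1000]: 00000101  (ones: 2)
  rows 72-79 [p,q,r,s=1001]: 00000101  (ones: 2)
  rows 80-87 [p,q,r,s=1010]: 00111100  (ones: 4)
  rows 88-95 [p,q,r,s=1011]: 00111100  (ones: 4)
  rows 96-103 [p,q,r,s=1100]: 00000101  (ones: 2)
  rows 104-111 [p,q,r,s=1101]: 00000101  (ones: 2)
  rows 112-119 [p,q,r,s=1110]: 00111100  (ones: 4)
  rows 120-127 [p,q,r,s=1111]: 00111100  (ones: 4)
Disagreements = 4+4+4+4+4+4+4+4+2+2+4+4+2+2+4+4 = 56

56


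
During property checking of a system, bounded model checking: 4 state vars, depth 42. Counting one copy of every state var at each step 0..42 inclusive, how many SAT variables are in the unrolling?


BMC unrolls to depth k, creating one copy of each state var for steps 0..k.
Step count = 42 + 1 = 43 (steps 0 through 42)
Vars per step = 4
Total = 4 * 43 = 172

172


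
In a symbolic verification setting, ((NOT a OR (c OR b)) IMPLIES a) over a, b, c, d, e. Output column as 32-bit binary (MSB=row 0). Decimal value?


Formula: ((NOT a OR (c OR b)) IMPLIES a) over a, b, c, d, e (32 rows)
Evaluate each row (bits = a,b,c,d,e, MSB first):
  row 0 [00000]: ((NOT 0 OR (0 OR 0)) IMPLIES 0) -> 0
  row 1 [00001]: ((NOT 0 OR (0 OR 0)) IMPLIES 0) -> 0
  row 2 [00010]: ((NOT 0 OR (0 OR 0)) IMPLIES 0) -> 0
  row 3 [00011]: ((NOT 0 OR (0 OR 0)) IMPLIES 0) -> 0
  row 4 [00100]: ((NOT 0 OR (1 OR 0)) IMPLIES 0) -> 0
  row 5 [00101]: ((NOT 0 OR (1 OR 0)) IMPLIES 0) -> 0
  row 6 [00110]: ((NOT 0 OR (1 OR 0)) IMPLIES 0) -> 0
  row 7 [00111]: ((NOT 0 OR (1 OR 0)) IMPLIES 0) -> 0
  row 8 [01000]: ((NOT 0 OR (0 OR 1)) IMPLIES 0) -> 0
  row 9 [01001]: ((NOT 0 OR (0 OR 1)) IMPLIES 0) -> 0
  row 10 [01010]: ((NOT 0 OR (0 OR 1)) IMPLIES 0) -> 0
  row 11 [01011]: ((NOT 0 OR (0 OR 1)) IMPLIES 0) -> 0
  row 12 [01100]: ((NOT 0 OR (1 OR 1)) IMPLIES 0) -> 0
  row 13 [01101]: ((NOT 0 OR (1 OR 1)) IMPLIES 0) -> 0
  row 14 [01110]: ((NOT 0 OR (1 OR 1)) IMPLIES 0) -> 0
  row 15 [01111]: ((NOT 0 OR (1 OR 1)) IMPLIES 0) -> 0
  row 16 [10000]: ((NOT 1 OR (0 OR 0)) IMPLIES 1) -> 1
  row 17 [10001]: ((NOT 1 OR (0 OR 0)) IMPLIES 1) -> 1
  row 18 [10010]: ((NOT 1 OR (0 OR 0)) IMPLIES 1) -> 1
  row 19 [10011]: ((NOT 1 OR (0 OR 0)) IMPLIES 1) -> 1
  row 20 [10100]: ((NOT 1 OR (1 OR 0)) IMPLIES 1) -> 1
  row 21 [10101]: ((NOT 1 OR (1 OR 0)) IMPLIES 1) -> 1
  row 22 [10110]: ((NOT 1 OR (1 OR 0)) IMPLIES 1) -> 1
  row 23 [10111]: ((NOT 1 OR (1 OR 0)) IMPLIES 1) -> 1
  row 24 [11000]: ((NOT 1 OR (0 OR 1)) IMPLIES 1) -> 1
  row 25 [11001]: ((NOT 1 OR (0 OR 1)) IMPLIES 1) -> 1
  row 26 [11010]: ((NOT 1 OR (0 OR 1)) IMPLIES 1) -> 1
  row 27 [11011]: ((NOT 1 OR (0 OR 1)) IMPLIES 1) -> 1
  row 28 [11100]: ((NOT 1 OR (1 OR 1)) IMPLIES 1) -> 1
  row 29 [11101]: ((NOT 1 OR (1 OR 1)) IMPLIES 1) -> 1
  row 30 [11110]: ((NOT 1 OR (1 OR 1)) IMPLIES 1) -> 1
  row 31 [11111]: ((NOT 1 OR (1 OR 1)) IMPLIES 1) -> 1
Full result column, 4 rows per line (a,b,c fixed per line; d,e runs 00..11 left to right):
  rows 0-3 [a,b,c=000]: 0000  = hex 0
  rows 4-7 [a,b,c=001]: 0000  = hex 0
  rows 8-11 [a,b,c=010]: 0000  = hex 0
  rows 12-15 [a,b,c=011]: 0000  = hex 0
  rows 16-19 [a,b,c=100]: 1111  = hex F
  rows 20-23 [a,b,c=101]: 1111  = hex F
  rows 24-27 [a,b,c=110]: 1111  = hex F
  rows 28-31 [a,b,c=111]: 1111  = hex F
Output column (row 0 .. row 31) = 00000000000000001111111111111111
Output column grouped in 4s = 0000 0000 0000 0000 1111 1111 1111 1111 = 0x0000FFFF
Convert to decimal digit by digit (value = value*16 + digit):
  0 -> 0
  0*16 + 0 = 0
  0*16 + 0 = 0
  0*16 + 0 = 0
  0*16 + 15 (F) = 15
  15*16 + 15 (F) = 255
  255*16 + 15 (F) = 4095
  4095*16 + 15 (F) = 65535
Decimal = 65535

65535


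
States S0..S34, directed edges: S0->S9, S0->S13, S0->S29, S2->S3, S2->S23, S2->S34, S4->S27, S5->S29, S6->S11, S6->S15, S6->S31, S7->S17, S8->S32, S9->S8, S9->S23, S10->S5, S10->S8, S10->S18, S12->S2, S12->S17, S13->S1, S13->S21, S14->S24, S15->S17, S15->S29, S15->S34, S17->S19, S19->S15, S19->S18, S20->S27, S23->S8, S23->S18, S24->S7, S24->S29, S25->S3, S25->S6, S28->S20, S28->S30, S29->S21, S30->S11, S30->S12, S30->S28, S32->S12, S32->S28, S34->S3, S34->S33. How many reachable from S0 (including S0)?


BFS from S0:
  layer 0: {S0}
  layer 1: {S9, S13, S29}
  layer 2: {S1, S8, S21, S23}
  layer 3: {S18, S32}
  layer 4: {S12, S28}
  layer 5: {S2, S17, S20, S30}
  layer 6: {S3, S11, S19, S27, S34}
  layer 7: {S15, S33}
Reachable set: {S0, S1, S2, S3, S8, S9, S11, S12, S13, S15, S17, S18, S19, S20, S21, S23, S27, S28, S29, S30, S32, S33, S34}
Count = 23

23


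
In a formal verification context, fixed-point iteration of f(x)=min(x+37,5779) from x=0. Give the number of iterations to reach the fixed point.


Step 1: x=0, cap=5779, increment=37
Step 2: x grows by 37 each step until capped at 5779; fixed point is x=5779
Step 3: iterations = ceil(5779/37) = 157

157


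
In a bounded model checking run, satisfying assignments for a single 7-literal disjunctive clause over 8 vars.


Step 1: Total=2^8=256
Step 2: Unsat when all 7 false: 2^1=2
Step 3: Sat=256-2=254

254
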